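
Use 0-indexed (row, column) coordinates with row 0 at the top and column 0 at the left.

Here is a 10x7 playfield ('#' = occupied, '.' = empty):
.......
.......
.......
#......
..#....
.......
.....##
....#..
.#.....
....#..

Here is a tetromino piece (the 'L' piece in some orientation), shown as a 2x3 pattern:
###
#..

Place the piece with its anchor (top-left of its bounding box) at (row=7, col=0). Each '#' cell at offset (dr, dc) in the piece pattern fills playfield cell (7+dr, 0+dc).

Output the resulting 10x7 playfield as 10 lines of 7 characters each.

Fill (7+0,0+0) = (7,0)
Fill (7+0,0+1) = (7,1)
Fill (7+0,0+2) = (7,2)
Fill (7+1,0+0) = (8,0)

Answer: .......
.......
.......
#......
..#....
.......
.....##
###.#..
##.....
....#..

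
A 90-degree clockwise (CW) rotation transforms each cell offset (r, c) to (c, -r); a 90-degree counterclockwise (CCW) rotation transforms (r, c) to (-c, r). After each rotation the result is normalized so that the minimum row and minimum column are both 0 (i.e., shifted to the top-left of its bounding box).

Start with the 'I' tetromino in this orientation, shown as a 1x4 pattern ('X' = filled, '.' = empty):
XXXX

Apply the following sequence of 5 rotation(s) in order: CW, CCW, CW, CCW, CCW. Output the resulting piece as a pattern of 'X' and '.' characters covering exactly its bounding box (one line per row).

Start:
XXXX
After rotation 1 (CW):
X
X
X
X
After rotation 2 (CCW):
XXXX
After rotation 3 (CW):
X
X
X
X
After rotation 4 (CCW):
XXXX
After rotation 5 (CCW):
X
X
X
X

Answer: X
X
X
X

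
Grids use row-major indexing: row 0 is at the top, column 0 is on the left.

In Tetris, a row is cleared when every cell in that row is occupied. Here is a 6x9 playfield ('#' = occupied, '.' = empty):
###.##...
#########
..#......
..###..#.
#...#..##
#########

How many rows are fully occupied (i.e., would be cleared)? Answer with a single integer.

Answer: 2

Derivation:
Check each row:
  row 0: 4 empty cells -> not full
  row 1: 0 empty cells -> FULL (clear)
  row 2: 8 empty cells -> not full
  row 3: 5 empty cells -> not full
  row 4: 5 empty cells -> not full
  row 5: 0 empty cells -> FULL (clear)
Total rows cleared: 2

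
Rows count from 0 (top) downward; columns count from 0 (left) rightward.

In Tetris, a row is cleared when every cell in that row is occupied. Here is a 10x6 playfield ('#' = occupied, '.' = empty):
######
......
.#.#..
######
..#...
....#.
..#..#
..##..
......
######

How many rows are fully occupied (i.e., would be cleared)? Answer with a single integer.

Answer: 3

Derivation:
Check each row:
  row 0: 0 empty cells -> FULL (clear)
  row 1: 6 empty cells -> not full
  row 2: 4 empty cells -> not full
  row 3: 0 empty cells -> FULL (clear)
  row 4: 5 empty cells -> not full
  row 5: 5 empty cells -> not full
  row 6: 4 empty cells -> not full
  row 7: 4 empty cells -> not full
  row 8: 6 empty cells -> not full
  row 9: 0 empty cells -> FULL (clear)
Total rows cleared: 3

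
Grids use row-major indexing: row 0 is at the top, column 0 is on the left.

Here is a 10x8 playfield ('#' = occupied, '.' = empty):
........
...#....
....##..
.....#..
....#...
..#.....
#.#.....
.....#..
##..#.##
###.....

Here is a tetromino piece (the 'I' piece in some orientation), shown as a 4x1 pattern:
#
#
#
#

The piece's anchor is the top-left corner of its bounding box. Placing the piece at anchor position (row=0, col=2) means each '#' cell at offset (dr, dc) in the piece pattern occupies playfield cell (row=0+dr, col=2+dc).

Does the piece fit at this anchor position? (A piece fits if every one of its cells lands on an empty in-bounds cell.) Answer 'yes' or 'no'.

Answer: yes

Derivation:
Check each piece cell at anchor (0, 2):
  offset (0,0) -> (0,2): empty -> OK
  offset (1,0) -> (1,2): empty -> OK
  offset (2,0) -> (2,2): empty -> OK
  offset (3,0) -> (3,2): empty -> OK
All cells valid: yes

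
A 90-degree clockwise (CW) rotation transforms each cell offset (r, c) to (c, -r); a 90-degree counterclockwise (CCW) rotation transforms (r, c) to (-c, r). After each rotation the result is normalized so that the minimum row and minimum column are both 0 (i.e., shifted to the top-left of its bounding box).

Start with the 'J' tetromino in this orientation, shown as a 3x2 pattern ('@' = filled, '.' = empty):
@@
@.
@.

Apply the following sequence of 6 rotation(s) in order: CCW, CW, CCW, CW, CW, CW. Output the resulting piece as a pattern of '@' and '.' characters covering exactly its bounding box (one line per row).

Answer: .@
.@
@@

Derivation:
Start:
@@
@.
@.
After rotation 1 (CCW):
@..
@@@
After rotation 2 (CW):
@@
@.
@.
After rotation 3 (CCW):
@..
@@@
After rotation 4 (CW):
@@
@.
@.
After rotation 5 (CW):
@@@
..@
After rotation 6 (CW):
.@
.@
@@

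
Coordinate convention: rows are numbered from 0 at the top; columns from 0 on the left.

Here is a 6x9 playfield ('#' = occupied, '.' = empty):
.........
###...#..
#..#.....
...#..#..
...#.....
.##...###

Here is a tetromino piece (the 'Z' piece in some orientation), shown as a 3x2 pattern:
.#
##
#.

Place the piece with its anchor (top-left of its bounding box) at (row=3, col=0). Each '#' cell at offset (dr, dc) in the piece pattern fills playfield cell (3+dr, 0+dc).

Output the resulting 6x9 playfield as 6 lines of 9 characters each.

Fill (3+0,0+1) = (3,1)
Fill (3+1,0+0) = (4,0)
Fill (3+1,0+1) = (4,1)
Fill (3+2,0+0) = (5,0)

Answer: .........
###...#..
#..#.....
.#.#..#..
##.#.....
###...###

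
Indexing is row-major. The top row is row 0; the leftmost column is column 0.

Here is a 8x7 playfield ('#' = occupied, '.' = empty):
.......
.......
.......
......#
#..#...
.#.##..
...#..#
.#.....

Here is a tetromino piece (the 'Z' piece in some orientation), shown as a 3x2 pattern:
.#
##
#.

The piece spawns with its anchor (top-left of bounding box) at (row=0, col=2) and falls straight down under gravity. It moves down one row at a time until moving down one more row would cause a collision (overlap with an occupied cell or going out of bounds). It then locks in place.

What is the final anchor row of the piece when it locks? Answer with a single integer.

Spawn at (row=0, col=2). Try each row:
  row 0: fits
  row 1: fits
  row 2: fits
  row 3: blocked -> lock at row 2

Answer: 2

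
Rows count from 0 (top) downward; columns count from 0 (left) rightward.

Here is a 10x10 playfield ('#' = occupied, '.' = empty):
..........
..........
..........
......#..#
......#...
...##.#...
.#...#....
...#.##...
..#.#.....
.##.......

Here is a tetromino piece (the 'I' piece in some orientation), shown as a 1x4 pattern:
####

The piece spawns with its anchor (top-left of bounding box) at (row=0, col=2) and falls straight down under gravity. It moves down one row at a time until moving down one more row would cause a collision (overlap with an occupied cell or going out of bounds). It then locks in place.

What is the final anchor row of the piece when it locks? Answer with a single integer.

Spawn at (row=0, col=2). Try each row:
  row 0: fits
  row 1: fits
  row 2: fits
  row 3: fits
  row 4: fits
  row 5: blocked -> lock at row 4

Answer: 4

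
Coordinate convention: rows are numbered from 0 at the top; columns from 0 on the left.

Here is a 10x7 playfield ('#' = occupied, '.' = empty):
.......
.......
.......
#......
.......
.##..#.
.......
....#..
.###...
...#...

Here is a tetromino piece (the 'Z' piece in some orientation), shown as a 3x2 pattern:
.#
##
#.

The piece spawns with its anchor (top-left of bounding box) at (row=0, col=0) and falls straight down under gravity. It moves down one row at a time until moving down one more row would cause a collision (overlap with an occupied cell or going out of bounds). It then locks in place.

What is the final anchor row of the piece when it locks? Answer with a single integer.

Spawn at (row=0, col=0). Try each row:
  row 0: fits
  row 1: blocked -> lock at row 0

Answer: 0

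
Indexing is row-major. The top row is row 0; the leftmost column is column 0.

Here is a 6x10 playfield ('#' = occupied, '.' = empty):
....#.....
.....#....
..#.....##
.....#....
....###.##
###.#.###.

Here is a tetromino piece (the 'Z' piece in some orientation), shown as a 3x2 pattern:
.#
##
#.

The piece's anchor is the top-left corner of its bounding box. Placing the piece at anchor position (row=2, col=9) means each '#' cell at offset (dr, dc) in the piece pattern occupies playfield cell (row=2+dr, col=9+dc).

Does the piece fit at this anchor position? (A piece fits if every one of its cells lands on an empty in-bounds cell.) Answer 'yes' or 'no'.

Answer: no

Derivation:
Check each piece cell at anchor (2, 9):
  offset (0,1) -> (2,10): out of bounds -> FAIL
  offset (1,0) -> (3,9): empty -> OK
  offset (1,1) -> (3,10): out of bounds -> FAIL
  offset (2,0) -> (4,9): occupied ('#') -> FAIL
All cells valid: no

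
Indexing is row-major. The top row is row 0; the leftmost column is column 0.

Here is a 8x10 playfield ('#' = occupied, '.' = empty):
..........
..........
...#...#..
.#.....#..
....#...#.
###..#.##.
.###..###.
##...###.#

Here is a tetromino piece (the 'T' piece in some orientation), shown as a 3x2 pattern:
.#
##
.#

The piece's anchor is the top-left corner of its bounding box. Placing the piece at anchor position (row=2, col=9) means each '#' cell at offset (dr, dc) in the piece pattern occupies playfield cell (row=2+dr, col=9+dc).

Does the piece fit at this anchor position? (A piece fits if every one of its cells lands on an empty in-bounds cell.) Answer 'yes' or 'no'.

Check each piece cell at anchor (2, 9):
  offset (0,1) -> (2,10): out of bounds -> FAIL
  offset (1,0) -> (3,9): empty -> OK
  offset (1,1) -> (3,10): out of bounds -> FAIL
  offset (2,1) -> (4,10): out of bounds -> FAIL
All cells valid: no

Answer: no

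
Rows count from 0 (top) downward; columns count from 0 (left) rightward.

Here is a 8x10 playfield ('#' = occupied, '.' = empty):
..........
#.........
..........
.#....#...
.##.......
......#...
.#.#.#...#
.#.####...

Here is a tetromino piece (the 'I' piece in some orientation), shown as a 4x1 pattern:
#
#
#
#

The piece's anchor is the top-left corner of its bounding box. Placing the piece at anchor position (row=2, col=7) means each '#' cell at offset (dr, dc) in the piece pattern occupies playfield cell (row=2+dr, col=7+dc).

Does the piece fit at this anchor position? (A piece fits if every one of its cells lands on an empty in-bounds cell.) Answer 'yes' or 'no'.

Answer: yes

Derivation:
Check each piece cell at anchor (2, 7):
  offset (0,0) -> (2,7): empty -> OK
  offset (1,0) -> (3,7): empty -> OK
  offset (2,0) -> (4,7): empty -> OK
  offset (3,0) -> (5,7): empty -> OK
All cells valid: yes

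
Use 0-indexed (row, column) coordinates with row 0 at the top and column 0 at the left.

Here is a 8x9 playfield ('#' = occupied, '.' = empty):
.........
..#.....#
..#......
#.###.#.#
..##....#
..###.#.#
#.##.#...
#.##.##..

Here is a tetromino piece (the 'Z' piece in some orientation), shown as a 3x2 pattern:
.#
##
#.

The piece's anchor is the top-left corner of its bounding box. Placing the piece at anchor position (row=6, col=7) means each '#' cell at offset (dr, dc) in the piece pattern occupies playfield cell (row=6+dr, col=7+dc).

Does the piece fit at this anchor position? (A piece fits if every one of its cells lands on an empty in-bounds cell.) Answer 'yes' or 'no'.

Answer: no

Derivation:
Check each piece cell at anchor (6, 7):
  offset (0,1) -> (6,8): empty -> OK
  offset (1,0) -> (7,7): empty -> OK
  offset (1,1) -> (7,8): empty -> OK
  offset (2,0) -> (8,7): out of bounds -> FAIL
All cells valid: no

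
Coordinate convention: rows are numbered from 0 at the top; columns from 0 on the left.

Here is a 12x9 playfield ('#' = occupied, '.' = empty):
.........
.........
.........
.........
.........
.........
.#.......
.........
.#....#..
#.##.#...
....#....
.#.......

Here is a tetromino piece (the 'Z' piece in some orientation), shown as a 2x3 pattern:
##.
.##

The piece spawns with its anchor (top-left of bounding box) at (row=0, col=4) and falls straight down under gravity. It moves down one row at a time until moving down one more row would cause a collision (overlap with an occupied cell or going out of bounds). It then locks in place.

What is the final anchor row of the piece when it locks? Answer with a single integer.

Spawn at (row=0, col=4). Try each row:
  row 0: fits
  row 1: fits
  row 2: fits
  row 3: fits
  row 4: fits
  row 5: fits
  row 6: fits
  row 7: blocked -> lock at row 6

Answer: 6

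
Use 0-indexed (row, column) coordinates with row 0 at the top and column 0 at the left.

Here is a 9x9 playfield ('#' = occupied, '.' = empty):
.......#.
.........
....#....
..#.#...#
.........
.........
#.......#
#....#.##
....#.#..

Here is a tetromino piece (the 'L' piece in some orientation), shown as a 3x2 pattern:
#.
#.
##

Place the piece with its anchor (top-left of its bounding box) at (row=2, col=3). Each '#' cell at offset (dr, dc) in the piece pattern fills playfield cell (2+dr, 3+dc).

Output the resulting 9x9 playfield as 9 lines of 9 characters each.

Fill (2+0,3+0) = (2,3)
Fill (2+1,3+0) = (3,3)
Fill (2+2,3+0) = (4,3)
Fill (2+2,3+1) = (4,4)

Answer: .......#.
.........
...##....
..###...#
...##....
.........
#.......#
#....#.##
....#.#..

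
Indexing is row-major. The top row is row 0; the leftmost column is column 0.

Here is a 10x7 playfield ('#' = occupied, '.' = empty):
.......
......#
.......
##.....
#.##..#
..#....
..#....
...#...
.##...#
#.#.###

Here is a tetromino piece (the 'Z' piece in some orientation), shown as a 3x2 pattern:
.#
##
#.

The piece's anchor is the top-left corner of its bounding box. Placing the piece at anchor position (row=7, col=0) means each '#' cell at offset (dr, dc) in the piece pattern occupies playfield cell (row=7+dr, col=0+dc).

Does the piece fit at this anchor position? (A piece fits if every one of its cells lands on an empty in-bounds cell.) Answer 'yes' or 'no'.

Answer: no

Derivation:
Check each piece cell at anchor (7, 0):
  offset (0,1) -> (7,1): empty -> OK
  offset (1,0) -> (8,0): empty -> OK
  offset (1,1) -> (8,1): occupied ('#') -> FAIL
  offset (2,0) -> (9,0): occupied ('#') -> FAIL
All cells valid: no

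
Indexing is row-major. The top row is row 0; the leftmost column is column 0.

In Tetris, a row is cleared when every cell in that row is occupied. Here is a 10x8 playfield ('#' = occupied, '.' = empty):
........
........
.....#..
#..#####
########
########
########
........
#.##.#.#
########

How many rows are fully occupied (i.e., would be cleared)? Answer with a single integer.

Answer: 4

Derivation:
Check each row:
  row 0: 8 empty cells -> not full
  row 1: 8 empty cells -> not full
  row 2: 7 empty cells -> not full
  row 3: 2 empty cells -> not full
  row 4: 0 empty cells -> FULL (clear)
  row 5: 0 empty cells -> FULL (clear)
  row 6: 0 empty cells -> FULL (clear)
  row 7: 8 empty cells -> not full
  row 8: 3 empty cells -> not full
  row 9: 0 empty cells -> FULL (clear)
Total rows cleared: 4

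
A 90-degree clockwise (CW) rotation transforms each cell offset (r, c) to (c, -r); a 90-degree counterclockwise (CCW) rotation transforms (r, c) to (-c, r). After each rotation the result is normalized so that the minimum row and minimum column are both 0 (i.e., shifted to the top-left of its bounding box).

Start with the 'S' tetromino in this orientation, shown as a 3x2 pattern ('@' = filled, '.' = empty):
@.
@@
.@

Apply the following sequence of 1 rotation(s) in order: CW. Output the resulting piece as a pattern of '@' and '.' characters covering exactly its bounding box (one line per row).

Start:
@.
@@
.@
After rotation 1 (CW):
.@@
@@.

Answer: .@@
@@.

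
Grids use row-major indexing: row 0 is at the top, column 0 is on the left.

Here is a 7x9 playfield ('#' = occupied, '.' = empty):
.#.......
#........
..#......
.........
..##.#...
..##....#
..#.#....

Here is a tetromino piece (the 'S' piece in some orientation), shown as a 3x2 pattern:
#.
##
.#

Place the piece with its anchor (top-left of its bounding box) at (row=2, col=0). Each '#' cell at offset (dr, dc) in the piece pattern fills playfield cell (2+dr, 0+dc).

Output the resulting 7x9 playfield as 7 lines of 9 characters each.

Fill (2+0,0+0) = (2,0)
Fill (2+1,0+0) = (3,0)
Fill (2+1,0+1) = (3,1)
Fill (2+2,0+1) = (4,1)

Answer: .#.......
#........
#.#......
##.......
.###.#...
..##....#
..#.#....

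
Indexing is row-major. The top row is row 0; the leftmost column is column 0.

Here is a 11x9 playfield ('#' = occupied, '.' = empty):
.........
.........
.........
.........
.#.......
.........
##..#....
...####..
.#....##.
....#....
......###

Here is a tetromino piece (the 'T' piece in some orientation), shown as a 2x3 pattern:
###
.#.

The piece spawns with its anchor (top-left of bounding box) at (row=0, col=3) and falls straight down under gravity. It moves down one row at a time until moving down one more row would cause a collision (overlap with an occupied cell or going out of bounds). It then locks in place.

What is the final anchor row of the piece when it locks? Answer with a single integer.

Spawn at (row=0, col=3). Try each row:
  row 0: fits
  row 1: fits
  row 2: fits
  row 3: fits
  row 4: fits
  row 5: blocked -> lock at row 4

Answer: 4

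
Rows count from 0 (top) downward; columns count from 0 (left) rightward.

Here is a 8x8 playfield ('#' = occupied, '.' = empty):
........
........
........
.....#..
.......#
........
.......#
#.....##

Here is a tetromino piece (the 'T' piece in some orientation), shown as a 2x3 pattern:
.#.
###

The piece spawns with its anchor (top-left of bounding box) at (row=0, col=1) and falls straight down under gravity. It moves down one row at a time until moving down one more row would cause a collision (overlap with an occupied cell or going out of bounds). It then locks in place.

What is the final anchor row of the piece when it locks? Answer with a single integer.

Spawn at (row=0, col=1). Try each row:
  row 0: fits
  row 1: fits
  row 2: fits
  row 3: fits
  row 4: fits
  row 5: fits
  row 6: fits
  row 7: blocked -> lock at row 6

Answer: 6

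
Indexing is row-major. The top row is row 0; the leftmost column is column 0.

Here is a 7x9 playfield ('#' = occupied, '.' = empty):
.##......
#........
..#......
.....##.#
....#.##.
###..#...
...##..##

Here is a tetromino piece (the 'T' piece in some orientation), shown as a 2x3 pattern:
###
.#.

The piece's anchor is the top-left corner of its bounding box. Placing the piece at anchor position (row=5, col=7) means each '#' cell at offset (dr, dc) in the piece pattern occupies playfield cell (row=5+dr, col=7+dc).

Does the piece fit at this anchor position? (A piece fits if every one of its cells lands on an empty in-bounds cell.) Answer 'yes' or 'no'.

Check each piece cell at anchor (5, 7):
  offset (0,0) -> (5,7): empty -> OK
  offset (0,1) -> (5,8): empty -> OK
  offset (0,2) -> (5,9): out of bounds -> FAIL
  offset (1,1) -> (6,8): occupied ('#') -> FAIL
All cells valid: no

Answer: no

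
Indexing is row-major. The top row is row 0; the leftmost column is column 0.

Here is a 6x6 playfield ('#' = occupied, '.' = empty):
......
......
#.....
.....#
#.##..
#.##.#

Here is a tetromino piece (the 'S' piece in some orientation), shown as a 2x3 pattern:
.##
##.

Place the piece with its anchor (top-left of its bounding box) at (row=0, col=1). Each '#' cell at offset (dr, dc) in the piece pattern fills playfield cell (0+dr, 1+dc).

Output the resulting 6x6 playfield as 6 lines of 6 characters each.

Answer: ..##..
.##...
#.....
.....#
#.##..
#.##.#

Derivation:
Fill (0+0,1+1) = (0,2)
Fill (0+0,1+2) = (0,3)
Fill (0+1,1+0) = (1,1)
Fill (0+1,1+1) = (1,2)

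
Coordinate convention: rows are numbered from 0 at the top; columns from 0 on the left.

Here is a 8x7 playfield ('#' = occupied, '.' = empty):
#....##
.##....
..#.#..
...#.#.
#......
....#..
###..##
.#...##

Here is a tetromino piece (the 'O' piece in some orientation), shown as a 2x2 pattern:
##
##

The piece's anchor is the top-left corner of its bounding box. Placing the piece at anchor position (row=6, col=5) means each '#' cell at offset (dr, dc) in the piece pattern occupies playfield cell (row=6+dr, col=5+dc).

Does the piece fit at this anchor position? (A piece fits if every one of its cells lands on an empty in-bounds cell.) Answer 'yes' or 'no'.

Answer: no

Derivation:
Check each piece cell at anchor (6, 5):
  offset (0,0) -> (6,5): occupied ('#') -> FAIL
  offset (0,1) -> (6,6): occupied ('#') -> FAIL
  offset (1,0) -> (7,5): occupied ('#') -> FAIL
  offset (1,1) -> (7,6): occupied ('#') -> FAIL
All cells valid: no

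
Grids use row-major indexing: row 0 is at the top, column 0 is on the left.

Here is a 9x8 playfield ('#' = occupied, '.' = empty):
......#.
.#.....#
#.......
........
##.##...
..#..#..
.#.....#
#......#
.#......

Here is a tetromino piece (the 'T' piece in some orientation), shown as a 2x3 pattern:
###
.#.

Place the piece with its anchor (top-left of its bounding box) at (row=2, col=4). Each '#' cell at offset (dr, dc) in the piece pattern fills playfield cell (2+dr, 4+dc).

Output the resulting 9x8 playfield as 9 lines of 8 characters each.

Fill (2+0,4+0) = (2,4)
Fill (2+0,4+1) = (2,5)
Fill (2+0,4+2) = (2,6)
Fill (2+1,4+1) = (3,5)

Answer: ......#.
.#.....#
#...###.
.....#..
##.##...
..#..#..
.#.....#
#......#
.#......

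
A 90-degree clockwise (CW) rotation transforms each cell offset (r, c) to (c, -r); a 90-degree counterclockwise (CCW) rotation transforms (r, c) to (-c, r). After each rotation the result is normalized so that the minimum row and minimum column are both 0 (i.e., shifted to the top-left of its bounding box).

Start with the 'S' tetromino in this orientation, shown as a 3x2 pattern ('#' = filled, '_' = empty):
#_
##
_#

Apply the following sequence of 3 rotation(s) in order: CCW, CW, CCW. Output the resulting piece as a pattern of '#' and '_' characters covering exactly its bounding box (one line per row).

Answer: _##
##_

Derivation:
Start:
#_
##
_#
After rotation 1 (CCW):
_##
##_
After rotation 2 (CW):
#_
##
_#
After rotation 3 (CCW):
_##
##_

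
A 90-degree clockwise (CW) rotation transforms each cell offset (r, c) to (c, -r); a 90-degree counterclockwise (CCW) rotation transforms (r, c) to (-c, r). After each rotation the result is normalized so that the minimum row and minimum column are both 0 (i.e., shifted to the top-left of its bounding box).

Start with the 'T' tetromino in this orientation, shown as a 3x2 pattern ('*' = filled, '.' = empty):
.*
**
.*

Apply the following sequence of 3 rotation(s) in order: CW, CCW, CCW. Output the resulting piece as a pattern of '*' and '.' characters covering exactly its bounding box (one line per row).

Start:
.*
**
.*
After rotation 1 (CW):
.*.
***
After rotation 2 (CCW):
.*
**
.*
After rotation 3 (CCW):
***
.*.

Answer: ***
.*.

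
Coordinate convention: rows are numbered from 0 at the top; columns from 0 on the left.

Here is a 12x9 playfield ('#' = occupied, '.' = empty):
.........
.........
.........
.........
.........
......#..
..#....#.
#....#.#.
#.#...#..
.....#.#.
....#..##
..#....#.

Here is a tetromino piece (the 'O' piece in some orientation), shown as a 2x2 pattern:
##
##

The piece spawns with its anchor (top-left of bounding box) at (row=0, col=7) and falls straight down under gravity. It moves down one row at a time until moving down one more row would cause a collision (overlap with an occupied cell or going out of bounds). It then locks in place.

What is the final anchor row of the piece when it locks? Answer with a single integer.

Answer: 4

Derivation:
Spawn at (row=0, col=7). Try each row:
  row 0: fits
  row 1: fits
  row 2: fits
  row 3: fits
  row 4: fits
  row 5: blocked -> lock at row 4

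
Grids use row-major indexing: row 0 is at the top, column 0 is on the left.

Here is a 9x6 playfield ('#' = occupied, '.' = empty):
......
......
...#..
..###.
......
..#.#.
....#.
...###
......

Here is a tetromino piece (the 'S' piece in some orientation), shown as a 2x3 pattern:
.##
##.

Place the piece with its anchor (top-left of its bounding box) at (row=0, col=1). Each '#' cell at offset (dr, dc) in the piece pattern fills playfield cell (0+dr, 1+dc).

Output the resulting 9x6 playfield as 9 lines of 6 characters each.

Answer: ..##..
.##...
...#..
..###.
......
..#.#.
....#.
...###
......

Derivation:
Fill (0+0,1+1) = (0,2)
Fill (0+0,1+2) = (0,3)
Fill (0+1,1+0) = (1,1)
Fill (0+1,1+1) = (1,2)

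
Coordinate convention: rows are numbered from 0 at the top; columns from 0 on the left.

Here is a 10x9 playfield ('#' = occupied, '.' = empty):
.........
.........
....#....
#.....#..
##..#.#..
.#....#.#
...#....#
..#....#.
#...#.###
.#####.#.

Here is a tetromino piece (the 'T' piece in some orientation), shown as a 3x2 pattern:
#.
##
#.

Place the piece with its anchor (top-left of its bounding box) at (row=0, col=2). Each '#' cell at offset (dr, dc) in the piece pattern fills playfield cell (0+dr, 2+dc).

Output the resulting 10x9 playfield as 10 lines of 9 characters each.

Answer: ..#......
..##.....
..#.#....
#.....#..
##..#.#..
.#....#.#
...#....#
..#....#.
#...#.###
.#####.#.

Derivation:
Fill (0+0,2+0) = (0,2)
Fill (0+1,2+0) = (1,2)
Fill (0+1,2+1) = (1,3)
Fill (0+2,2+0) = (2,2)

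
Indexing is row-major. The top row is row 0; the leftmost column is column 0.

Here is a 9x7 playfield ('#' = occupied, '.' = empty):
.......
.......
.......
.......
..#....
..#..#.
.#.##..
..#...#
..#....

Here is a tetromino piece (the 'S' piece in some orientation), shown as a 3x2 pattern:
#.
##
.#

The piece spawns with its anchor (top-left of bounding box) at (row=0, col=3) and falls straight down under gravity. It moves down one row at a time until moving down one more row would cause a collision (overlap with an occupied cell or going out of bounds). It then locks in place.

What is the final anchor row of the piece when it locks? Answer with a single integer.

Spawn at (row=0, col=3). Try each row:
  row 0: fits
  row 1: fits
  row 2: fits
  row 3: fits
  row 4: blocked -> lock at row 3

Answer: 3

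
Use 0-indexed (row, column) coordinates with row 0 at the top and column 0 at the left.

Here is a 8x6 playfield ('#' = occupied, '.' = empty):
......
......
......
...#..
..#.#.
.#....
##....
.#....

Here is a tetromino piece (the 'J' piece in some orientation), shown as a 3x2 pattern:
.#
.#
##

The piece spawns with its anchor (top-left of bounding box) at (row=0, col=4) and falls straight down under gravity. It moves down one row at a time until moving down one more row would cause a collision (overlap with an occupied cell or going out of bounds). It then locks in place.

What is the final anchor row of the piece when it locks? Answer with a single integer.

Answer: 1

Derivation:
Spawn at (row=0, col=4). Try each row:
  row 0: fits
  row 1: fits
  row 2: blocked -> lock at row 1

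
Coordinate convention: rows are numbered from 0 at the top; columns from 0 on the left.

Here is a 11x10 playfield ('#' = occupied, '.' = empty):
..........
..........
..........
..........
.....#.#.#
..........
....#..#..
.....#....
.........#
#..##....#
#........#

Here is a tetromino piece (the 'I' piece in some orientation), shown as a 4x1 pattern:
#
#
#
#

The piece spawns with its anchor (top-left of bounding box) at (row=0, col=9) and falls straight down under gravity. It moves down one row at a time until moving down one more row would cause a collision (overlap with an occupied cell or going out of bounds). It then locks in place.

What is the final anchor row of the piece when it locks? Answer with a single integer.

Spawn at (row=0, col=9). Try each row:
  row 0: fits
  row 1: blocked -> lock at row 0

Answer: 0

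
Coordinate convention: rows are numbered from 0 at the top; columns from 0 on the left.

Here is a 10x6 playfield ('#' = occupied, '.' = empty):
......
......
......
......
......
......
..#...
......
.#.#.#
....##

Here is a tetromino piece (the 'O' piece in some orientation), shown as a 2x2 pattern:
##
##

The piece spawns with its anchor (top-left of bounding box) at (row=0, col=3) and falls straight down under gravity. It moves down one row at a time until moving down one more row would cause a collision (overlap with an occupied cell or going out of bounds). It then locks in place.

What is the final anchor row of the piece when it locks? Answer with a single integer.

Answer: 6

Derivation:
Spawn at (row=0, col=3). Try each row:
  row 0: fits
  row 1: fits
  row 2: fits
  row 3: fits
  row 4: fits
  row 5: fits
  row 6: fits
  row 7: blocked -> lock at row 6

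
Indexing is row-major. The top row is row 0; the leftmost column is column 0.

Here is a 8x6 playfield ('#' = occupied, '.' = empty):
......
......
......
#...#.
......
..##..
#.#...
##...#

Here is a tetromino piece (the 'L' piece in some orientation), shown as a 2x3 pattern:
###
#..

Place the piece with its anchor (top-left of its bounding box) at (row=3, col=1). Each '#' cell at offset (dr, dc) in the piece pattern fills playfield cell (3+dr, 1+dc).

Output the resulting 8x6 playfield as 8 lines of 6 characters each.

Fill (3+0,1+0) = (3,1)
Fill (3+0,1+1) = (3,2)
Fill (3+0,1+2) = (3,3)
Fill (3+1,1+0) = (4,1)

Answer: ......
......
......
#####.
.#....
..##..
#.#...
##...#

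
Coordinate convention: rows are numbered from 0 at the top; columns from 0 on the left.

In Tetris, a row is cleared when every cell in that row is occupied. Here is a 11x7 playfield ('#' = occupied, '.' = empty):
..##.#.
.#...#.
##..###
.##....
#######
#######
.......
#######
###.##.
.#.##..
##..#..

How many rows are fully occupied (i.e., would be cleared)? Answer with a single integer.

Check each row:
  row 0: 4 empty cells -> not full
  row 1: 5 empty cells -> not full
  row 2: 2 empty cells -> not full
  row 3: 5 empty cells -> not full
  row 4: 0 empty cells -> FULL (clear)
  row 5: 0 empty cells -> FULL (clear)
  row 6: 7 empty cells -> not full
  row 7: 0 empty cells -> FULL (clear)
  row 8: 2 empty cells -> not full
  row 9: 4 empty cells -> not full
  row 10: 4 empty cells -> not full
Total rows cleared: 3

Answer: 3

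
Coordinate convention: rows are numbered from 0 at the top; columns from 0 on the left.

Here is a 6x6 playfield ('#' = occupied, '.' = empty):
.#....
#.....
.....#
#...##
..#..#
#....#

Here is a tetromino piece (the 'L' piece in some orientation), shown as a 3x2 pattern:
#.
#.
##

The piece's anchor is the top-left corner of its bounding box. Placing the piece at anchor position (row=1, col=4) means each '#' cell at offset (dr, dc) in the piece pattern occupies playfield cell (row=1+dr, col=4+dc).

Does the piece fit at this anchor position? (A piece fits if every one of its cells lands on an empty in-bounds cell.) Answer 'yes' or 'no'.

Answer: no

Derivation:
Check each piece cell at anchor (1, 4):
  offset (0,0) -> (1,4): empty -> OK
  offset (1,0) -> (2,4): empty -> OK
  offset (2,0) -> (3,4): occupied ('#') -> FAIL
  offset (2,1) -> (3,5): occupied ('#') -> FAIL
All cells valid: no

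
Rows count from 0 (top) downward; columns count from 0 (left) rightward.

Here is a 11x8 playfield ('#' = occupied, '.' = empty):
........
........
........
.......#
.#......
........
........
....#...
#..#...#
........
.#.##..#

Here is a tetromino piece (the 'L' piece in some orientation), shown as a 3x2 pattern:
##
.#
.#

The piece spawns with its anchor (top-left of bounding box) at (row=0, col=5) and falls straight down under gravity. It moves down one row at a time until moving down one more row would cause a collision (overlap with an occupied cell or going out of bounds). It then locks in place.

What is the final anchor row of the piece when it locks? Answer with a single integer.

Answer: 8

Derivation:
Spawn at (row=0, col=5). Try each row:
  row 0: fits
  row 1: fits
  row 2: fits
  row 3: fits
  row 4: fits
  row 5: fits
  row 6: fits
  row 7: fits
  row 8: fits
  row 9: blocked -> lock at row 8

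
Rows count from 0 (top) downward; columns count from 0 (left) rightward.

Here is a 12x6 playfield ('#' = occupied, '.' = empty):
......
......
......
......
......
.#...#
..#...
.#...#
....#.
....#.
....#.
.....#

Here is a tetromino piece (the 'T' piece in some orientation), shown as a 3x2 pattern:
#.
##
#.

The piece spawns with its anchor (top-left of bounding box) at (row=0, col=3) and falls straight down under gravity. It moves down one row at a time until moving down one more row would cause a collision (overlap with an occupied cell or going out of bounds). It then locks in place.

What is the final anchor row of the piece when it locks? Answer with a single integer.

Answer: 6

Derivation:
Spawn at (row=0, col=3). Try each row:
  row 0: fits
  row 1: fits
  row 2: fits
  row 3: fits
  row 4: fits
  row 5: fits
  row 6: fits
  row 7: blocked -> lock at row 6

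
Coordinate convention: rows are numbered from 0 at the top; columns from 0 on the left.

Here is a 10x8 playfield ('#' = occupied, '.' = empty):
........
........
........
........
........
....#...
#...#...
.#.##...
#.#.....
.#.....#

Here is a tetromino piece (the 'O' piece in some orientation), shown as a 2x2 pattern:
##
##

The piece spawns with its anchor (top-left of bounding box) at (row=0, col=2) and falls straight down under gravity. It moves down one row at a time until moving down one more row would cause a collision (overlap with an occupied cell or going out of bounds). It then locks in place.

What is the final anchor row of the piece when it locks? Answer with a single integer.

Answer: 5

Derivation:
Spawn at (row=0, col=2). Try each row:
  row 0: fits
  row 1: fits
  row 2: fits
  row 3: fits
  row 4: fits
  row 5: fits
  row 6: blocked -> lock at row 5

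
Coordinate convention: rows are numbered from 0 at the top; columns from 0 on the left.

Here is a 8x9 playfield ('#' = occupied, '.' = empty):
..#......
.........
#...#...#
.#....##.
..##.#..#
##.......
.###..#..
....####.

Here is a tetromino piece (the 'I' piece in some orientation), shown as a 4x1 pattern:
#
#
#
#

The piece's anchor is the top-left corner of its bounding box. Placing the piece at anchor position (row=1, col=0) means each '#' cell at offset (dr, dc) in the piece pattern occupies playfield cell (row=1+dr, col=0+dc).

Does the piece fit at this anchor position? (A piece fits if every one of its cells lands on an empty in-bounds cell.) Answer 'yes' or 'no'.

Answer: no

Derivation:
Check each piece cell at anchor (1, 0):
  offset (0,0) -> (1,0): empty -> OK
  offset (1,0) -> (2,0): occupied ('#') -> FAIL
  offset (2,0) -> (3,0): empty -> OK
  offset (3,0) -> (4,0): empty -> OK
All cells valid: no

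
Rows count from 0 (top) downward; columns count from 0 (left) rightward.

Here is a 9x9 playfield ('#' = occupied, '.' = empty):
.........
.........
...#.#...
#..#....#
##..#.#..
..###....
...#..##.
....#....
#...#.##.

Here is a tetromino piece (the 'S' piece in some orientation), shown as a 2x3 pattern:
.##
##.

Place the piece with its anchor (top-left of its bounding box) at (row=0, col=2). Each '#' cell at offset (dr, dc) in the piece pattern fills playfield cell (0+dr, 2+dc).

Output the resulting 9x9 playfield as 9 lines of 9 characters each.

Fill (0+0,2+1) = (0,3)
Fill (0+0,2+2) = (0,4)
Fill (0+1,2+0) = (1,2)
Fill (0+1,2+1) = (1,3)

Answer: ...##....
..##.....
...#.#...
#..#....#
##..#.#..
..###....
...#..##.
....#....
#...#.##.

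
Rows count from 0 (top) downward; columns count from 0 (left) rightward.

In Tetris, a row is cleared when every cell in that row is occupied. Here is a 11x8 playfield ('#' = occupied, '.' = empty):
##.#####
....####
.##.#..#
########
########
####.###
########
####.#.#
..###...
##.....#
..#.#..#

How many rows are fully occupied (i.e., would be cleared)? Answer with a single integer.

Check each row:
  row 0: 1 empty cell -> not full
  row 1: 4 empty cells -> not full
  row 2: 4 empty cells -> not full
  row 3: 0 empty cells -> FULL (clear)
  row 4: 0 empty cells -> FULL (clear)
  row 5: 1 empty cell -> not full
  row 6: 0 empty cells -> FULL (clear)
  row 7: 2 empty cells -> not full
  row 8: 5 empty cells -> not full
  row 9: 5 empty cells -> not full
  row 10: 5 empty cells -> not full
Total rows cleared: 3

Answer: 3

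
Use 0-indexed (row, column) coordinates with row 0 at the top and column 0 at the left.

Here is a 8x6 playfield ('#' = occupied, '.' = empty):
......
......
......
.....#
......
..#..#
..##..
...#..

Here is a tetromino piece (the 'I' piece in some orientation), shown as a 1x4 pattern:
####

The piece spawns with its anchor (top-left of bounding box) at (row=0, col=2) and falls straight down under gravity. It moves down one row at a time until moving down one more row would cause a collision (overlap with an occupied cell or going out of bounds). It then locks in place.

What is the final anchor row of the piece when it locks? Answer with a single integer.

Spawn at (row=0, col=2). Try each row:
  row 0: fits
  row 1: fits
  row 2: fits
  row 3: blocked -> lock at row 2

Answer: 2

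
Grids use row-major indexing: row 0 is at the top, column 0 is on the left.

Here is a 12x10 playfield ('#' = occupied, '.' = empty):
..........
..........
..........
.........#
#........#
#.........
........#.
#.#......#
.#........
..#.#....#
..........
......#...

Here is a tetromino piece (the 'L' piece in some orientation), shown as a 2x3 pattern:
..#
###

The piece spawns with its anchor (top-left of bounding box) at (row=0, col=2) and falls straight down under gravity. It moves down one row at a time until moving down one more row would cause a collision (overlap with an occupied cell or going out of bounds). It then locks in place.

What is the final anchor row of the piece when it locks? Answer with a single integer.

Answer: 5

Derivation:
Spawn at (row=0, col=2). Try each row:
  row 0: fits
  row 1: fits
  row 2: fits
  row 3: fits
  row 4: fits
  row 5: fits
  row 6: blocked -> lock at row 5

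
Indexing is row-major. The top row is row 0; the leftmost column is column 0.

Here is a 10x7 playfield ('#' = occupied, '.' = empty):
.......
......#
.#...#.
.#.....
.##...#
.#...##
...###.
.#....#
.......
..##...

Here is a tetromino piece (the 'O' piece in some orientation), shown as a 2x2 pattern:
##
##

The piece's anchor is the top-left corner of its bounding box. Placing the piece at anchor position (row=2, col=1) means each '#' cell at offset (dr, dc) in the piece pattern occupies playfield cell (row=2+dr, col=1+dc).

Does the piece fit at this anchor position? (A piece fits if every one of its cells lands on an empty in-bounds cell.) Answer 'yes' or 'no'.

Check each piece cell at anchor (2, 1):
  offset (0,0) -> (2,1): occupied ('#') -> FAIL
  offset (0,1) -> (2,2): empty -> OK
  offset (1,0) -> (3,1): occupied ('#') -> FAIL
  offset (1,1) -> (3,2): empty -> OK
All cells valid: no

Answer: no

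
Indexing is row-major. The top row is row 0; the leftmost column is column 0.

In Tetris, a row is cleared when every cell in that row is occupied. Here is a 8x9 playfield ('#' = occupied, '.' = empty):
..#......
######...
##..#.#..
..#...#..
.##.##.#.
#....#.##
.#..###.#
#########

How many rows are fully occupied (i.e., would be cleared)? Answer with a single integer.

Answer: 1

Derivation:
Check each row:
  row 0: 8 empty cells -> not full
  row 1: 3 empty cells -> not full
  row 2: 5 empty cells -> not full
  row 3: 7 empty cells -> not full
  row 4: 4 empty cells -> not full
  row 5: 5 empty cells -> not full
  row 6: 4 empty cells -> not full
  row 7: 0 empty cells -> FULL (clear)
Total rows cleared: 1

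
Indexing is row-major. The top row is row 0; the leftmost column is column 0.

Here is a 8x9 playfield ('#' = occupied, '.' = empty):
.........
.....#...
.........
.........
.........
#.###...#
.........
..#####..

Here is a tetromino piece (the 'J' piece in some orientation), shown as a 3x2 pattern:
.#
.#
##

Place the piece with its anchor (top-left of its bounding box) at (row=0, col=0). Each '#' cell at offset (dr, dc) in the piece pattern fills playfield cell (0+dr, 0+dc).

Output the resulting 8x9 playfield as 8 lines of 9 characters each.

Answer: .#.......
.#...#...
##.......
.........
.........
#.###...#
.........
..#####..

Derivation:
Fill (0+0,0+1) = (0,1)
Fill (0+1,0+1) = (1,1)
Fill (0+2,0+0) = (2,0)
Fill (0+2,0+1) = (2,1)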